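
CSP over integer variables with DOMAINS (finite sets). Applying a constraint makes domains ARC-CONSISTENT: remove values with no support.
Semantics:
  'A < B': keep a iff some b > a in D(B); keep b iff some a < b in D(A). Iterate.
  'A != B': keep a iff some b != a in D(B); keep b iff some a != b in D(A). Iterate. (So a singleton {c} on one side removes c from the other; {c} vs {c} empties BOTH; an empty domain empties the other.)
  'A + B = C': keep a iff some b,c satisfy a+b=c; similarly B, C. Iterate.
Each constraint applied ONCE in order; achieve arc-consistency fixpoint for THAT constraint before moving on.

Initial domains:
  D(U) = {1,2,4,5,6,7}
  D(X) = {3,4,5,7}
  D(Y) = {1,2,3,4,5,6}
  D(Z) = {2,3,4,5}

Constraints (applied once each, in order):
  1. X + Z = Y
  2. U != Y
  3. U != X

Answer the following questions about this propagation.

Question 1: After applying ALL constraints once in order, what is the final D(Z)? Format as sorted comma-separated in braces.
Constraint 1 (X + Z = Y) on D(X)={3,4,5,7} D(Z)={2,3,4,5} D(Y)={1,2,3,4,5,6}: X {3,4,5,7}->{3,4}; Z {2,3,4,5}->{2,3}; Y {1,2,3,4,5,6}->{5,6}
Constraint 2 (U != Y) on D(U)={1,2,4,5,6,7} D(Y)={5,6}: no change
Constraint 3 (U != X) on D(U)={1,2,4,5,6,7} D(X)={3,4}: no change
So after all 3 constraints: D(Z) = {2,3}

Answer: {2,3}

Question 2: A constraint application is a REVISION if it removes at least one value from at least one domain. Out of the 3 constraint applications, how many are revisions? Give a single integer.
Answer: 1

Derivation:
Constraint 1 (X + Z = Y) on D(X)={3,4,5,7} D(Z)={2,3,4,5} D(Y)={1,2,3,4,5,6}: X {3,4,5,7}->{3,4}; Z {2,3,4,5}->{2,3}; Y {1,2,3,4,5,6}->{5,6} => REVISION
Constraint 2 (U != Y) on D(U)={1,2,4,5,6,7} D(Y)={5,6}: no change => not a revision
Constraint 3 (U != X) on D(U)={1,2,4,5,6,7} D(X)={3,4}: no change => not a revision
Total revisions = 1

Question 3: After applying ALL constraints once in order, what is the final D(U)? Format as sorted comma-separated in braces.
Constraint 1 (X + Z = Y) on D(X)={3,4,5,7} D(Z)={2,3,4,5} D(Y)={1,2,3,4,5,6}: X {3,4,5,7}->{3,4}; Z {2,3,4,5}->{2,3}; Y {1,2,3,4,5,6}->{5,6}
Constraint 2 (U != Y) on D(U)={1,2,4,5,6,7} D(Y)={5,6}: no change
Constraint 3 (U != X) on D(U)={1,2,4,5,6,7} D(X)={3,4}: no change
So after all 3 constraints: D(U) = {1,2,4,5,6,7}

Answer: {1,2,4,5,6,7}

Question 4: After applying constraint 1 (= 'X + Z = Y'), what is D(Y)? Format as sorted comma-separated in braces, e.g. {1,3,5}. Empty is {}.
Constraint 1 (X + Z = Y) on D(X)={3,4,5,7} D(Z)={2,3,4,5} D(Y)={1,2,3,4,5,6}: X {3,4,5,7}->{3,4}; Z {2,3,4,5}->{2,3}; Y {1,2,3,4,5,6}->{5,6}
So after constraint 1: D(Y) = {5,6}

Answer: {5,6}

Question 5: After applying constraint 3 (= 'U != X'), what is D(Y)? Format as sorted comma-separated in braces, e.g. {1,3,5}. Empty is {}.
Answer: {5,6}

Derivation:
Constraint 1 (X + Z = Y) on D(X)={3,4,5,7} D(Z)={2,3,4,5} D(Y)={1,2,3,4,5,6}: X {3,4,5,7}->{3,4}; Z {2,3,4,5}->{2,3}; Y {1,2,3,4,5,6}->{5,6}
Constraint 2 (U != Y) on D(U)={1,2,4,5,6,7} D(Y)={5,6}: no change
Constraint 3 (U != X) on D(U)={1,2,4,5,6,7} D(X)={3,4}: no change
So after constraint 3: D(Y) = {5,6}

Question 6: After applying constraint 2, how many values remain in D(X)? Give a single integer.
Answer: 2

Derivation:
Constraint 1 (X + Z = Y) on D(X)={3,4,5,7} D(Z)={2,3,4,5} D(Y)={1,2,3,4,5,6}: X {3,4,5,7}->{3,4}; Z {2,3,4,5}->{2,3}; Y {1,2,3,4,5,6}->{5,6}
Constraint 2 (U != Y) on D(U)={1,2,4,5,6,7} D(Y)={5,6}: no change
So after constraint 2: D(X)={3,4}, size = 2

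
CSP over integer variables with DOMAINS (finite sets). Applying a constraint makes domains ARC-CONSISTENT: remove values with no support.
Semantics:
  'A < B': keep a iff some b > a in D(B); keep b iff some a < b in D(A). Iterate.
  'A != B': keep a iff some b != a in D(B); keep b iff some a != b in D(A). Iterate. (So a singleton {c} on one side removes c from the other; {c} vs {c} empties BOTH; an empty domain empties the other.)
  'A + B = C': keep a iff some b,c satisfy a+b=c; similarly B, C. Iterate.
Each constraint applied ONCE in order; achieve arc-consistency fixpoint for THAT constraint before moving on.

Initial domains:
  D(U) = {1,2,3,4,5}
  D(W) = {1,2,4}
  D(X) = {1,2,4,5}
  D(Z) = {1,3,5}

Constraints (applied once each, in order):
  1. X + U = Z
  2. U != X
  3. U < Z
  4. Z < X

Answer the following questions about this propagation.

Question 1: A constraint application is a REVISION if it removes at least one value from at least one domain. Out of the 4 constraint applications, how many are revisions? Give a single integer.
Constraint 1 (X + U = Z) on D(X)={1,2,4,5} D(U)={1,2,3,4,5} D(Z)={1,3,5}: X {1,2,4,5}->{1,2,4}; U {1,2,3,4,5}->{1,2,3,4}; Z {1,3,5}->{3,5} => REVISION
Constraint 2 (U != X) on D(U)={1,2,3,4} D(X)={1,2,4}: no change => not a revision
Constraint 3 (U < Z) on D(U)={1,2,3,4} D(Z)={3,5}: no change => not a revision
Constraint 4 (Z < X) on D(Z)={3,5} D(X)={1,2,4}: Z {3,5}->{3}; X {1,2,4}->{4} => REVISION
Total revisions = 2

Answer: 2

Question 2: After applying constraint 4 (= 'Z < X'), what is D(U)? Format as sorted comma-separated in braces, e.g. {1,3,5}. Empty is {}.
Answer: {1,2,3,4}

Derivation:
Constraint 1 (X + U = Z) on D(X)={1,2,4,5} D(U)={1,2,3,4,5} D(Z)={1,3,5}: X {1,2,4,5}->{1,2,4}; U {1,2,3,4,5}->{1,2,3,4}; Z {1,3,5}->{3,5}
Constraint 2 (U != X) on D(U)={1,2,3,4} D(X)={1,2,4}: no change
Constraint 3 (U < Z) on D(U)={1,2,3,4} D(Z)={3,5}: no change
Constraint 4 (Z < X) on D(Z)={3,5} D(X)={1,2,4}: Z {3,5}->{3}; X {1,2,4}->{4}
So after constraint 4: D(U) = {1,2,3,4}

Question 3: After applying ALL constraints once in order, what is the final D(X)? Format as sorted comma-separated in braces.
Answer: {4}

Derivation:
Constraint 1 (X + U = Z) on D(X)={1,2,4,5} D(U)={1,2,3,4,5} D(Z)={1,3,5}: X {1,2,4,5}->{1,2,4}; U {1,2,3,4,5}->{1,2,3,4}; Z {1,3,5}->{3,5}
Constraint 2 (U != X) on D(U)={1,2,3,4} D(X)={1,2,4}: no change
Constraint 3 (U < Z) on D(U)={1,2,3,4} D(Z)={3,5}: no change
Constraint 4 (Z < X) on D(Z)={3,5} D(X)={1,2,4}: Z {3,5}->{3}; X {1,2,4}->{4}
So after all 4 constraints: D(X) = {4}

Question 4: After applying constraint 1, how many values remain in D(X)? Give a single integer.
Constraint 1 (X + U = Z) on D(X)={1,2,4,5} D(U)={1,2,3,4,5} D(Z)={1,3,5}: X {1,2,4,5}->{1,2,4}; U {1,2,3,4,5}->{1,2,3,4}; Z {1,3,5}->{3,5}
So after constraint 1: D(X)={1,2,4}, size = 3

Answer: 3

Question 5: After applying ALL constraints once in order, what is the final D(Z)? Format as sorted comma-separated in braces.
Constraint 1 (X + U = Z) on D(X)={1,2,4,5} D(U)={1,2,3,4,5} D(Z)={1,3,5}: X {1,2,4,5}->{1,2,4}; U {1,2,3,4,5}->{1,2,3,4}; Z {1,3,5}->{3,5}
Constraint 2 (U != X) on D(U)={1,2,3,4} D(X)={1,2,4}: no change
Constraint 3 (U < Z) on D(U)={1,2,3,4} D(Z)={3,5}: no change
Constraint 4 (Z < X) on D(Z)={3,5} D(X)={1,2,4}: Z {3,5}->{3}; X {1,2,4}->{4}
So after all 4 constraints: D(Z) = {3}

Answer: {3}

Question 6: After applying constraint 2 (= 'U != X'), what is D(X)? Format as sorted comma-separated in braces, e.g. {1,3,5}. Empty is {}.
Answer: {1,2,4}

Derivation:
Constraint 1 (X + U = Z) on D(X)={1,2,4,5} D(U)={1,2,3,4,5} D(Z)={1,3,5}: X {1,2,4,5}->{1,2,4}; U {1,2,3,4,5}->{1,2,3,4}; Z {1,3,5}->{3,5}
Constraint 2 (U != X) on D(U)={1,2,3,4} D(X)={1,2,4}: no change
So after constraint 2: D(X) = {1,2,4}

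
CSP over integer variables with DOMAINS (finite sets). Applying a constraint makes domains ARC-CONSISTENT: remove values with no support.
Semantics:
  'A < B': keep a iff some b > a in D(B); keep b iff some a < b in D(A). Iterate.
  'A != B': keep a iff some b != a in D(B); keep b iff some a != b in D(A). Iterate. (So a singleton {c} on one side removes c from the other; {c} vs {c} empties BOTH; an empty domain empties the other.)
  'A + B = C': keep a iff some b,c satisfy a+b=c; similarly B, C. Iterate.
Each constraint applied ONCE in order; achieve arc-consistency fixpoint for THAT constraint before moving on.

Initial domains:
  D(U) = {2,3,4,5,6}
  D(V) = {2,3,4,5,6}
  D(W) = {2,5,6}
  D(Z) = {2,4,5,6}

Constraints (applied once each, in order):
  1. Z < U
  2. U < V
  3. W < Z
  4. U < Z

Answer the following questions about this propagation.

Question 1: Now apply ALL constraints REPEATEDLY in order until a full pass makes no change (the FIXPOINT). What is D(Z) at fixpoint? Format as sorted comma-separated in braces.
pass 0 (initial): D(Z)={2,4,5,6}
pass 1: U {2,3,4,5,6}->{3,4}; V {2,3,4,5,6}->{4,5,6}; W {2,5,6}->{2}; Z {2,4,5,6}->{4,5}
pass 2: U {3,4}->{}; V {4,5,6}->{}; W {2}->{}; Z {4,5}->{}
pass 3: no change
Fixpoint after 3 passes: D(Z) = {}

Answer: {}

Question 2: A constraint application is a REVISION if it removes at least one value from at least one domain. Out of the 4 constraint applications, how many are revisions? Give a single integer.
Constraint 1 (Z < U) on D(Z)={2,4,5,6} D(U)={2,3,4,5,6}: Z {2,4,5,6}->{2,4,5}; U {2,3,4,5,6}->{3,4,5,6} => REVISION
Constraint 2 (U < V) on D(U)={3,4,5,6} D(V)={2,3,4,5,6}: U {3,4,5,6}->{3,4,5}; V {2,3,4,5,6}->{4,5,6} => REVISION
Constraint 3 (W < Z) on D(W)={2,5,6} D(Z)={2,4,5}: W {2,5,6}->{2}; Z {2,4,5}->{4,5} => REVISION
Constraint 4 (U < Z) on D(U)={3,4,5} D(Z)={4,5}: U {3,4,5}->{3,4} => REVISION
Total revisions = 4

Answer: 4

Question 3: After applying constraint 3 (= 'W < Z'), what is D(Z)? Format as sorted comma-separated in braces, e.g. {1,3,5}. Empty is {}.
Constraint 1 (Z < U) on D(Z)={2,4,5,6} D(U)={2,3,4,5,6}: Z {2,4,5,6}->{2,4,5}; U {2,3,4,5,6}->{3,4,5,6}
Constraint 2 (U < V) on D(U)={3,4,5,6} D(V)={2,3,4,5,6}: U {3,4,5,6}->{3,4,5}; V {2,3,4,5,6}->{4,5,6}
Constraint 3 (W < Z) on D(W)={2,5,6} D(Z)={2,4,5}: W {2,5,6}->{2}; Z {2,4,5}->{4,5}
So after constraint 3: D(Z) = {4,5}

Answer: {4,5}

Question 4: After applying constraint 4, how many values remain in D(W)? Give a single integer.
Constraint 1 (Z < U) on D(Z)={2,4,5,6} D(U)={2,3,4,5,6}: Z {2,4,5,6}->{2,4,5}; U {2,3,4,5,6}->{3,4,5,6}
Constraint 2 (U < V) on D(U)={3,4,5,6} D(V)={2,3,4,5,6}: U {3,4,5,6}->{3,4,5}; V {2,3,4,5,6}->{4,5,6}
Constraint 3 (W < Z) on D(W)={2,5,6} D(Z)={2,4,5}: W {2,5,6}->{2}; Z {2,4,5}->{4,5}
Constraint 4 (U < Z) on D(U)={3,4,5} D(Z)={4,5}: U {3,4,5}->{3,4}
So after constraint 4: D(W)={2}, size = 1

Answer: 1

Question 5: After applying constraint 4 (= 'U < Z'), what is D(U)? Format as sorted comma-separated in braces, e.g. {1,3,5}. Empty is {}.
Answer: {3,4}

Derivation:
Constraint 1 (Z < U) on D(Z)={2,4,5,6} D(U)={2,3,4,5,6}: Z {2,4,5,6}->{2,4,5}; U {2,3,4,5,6}->{3,4,5,6}
Constraint 2 (U < V) on D(U)={3,4,5,6} D(V)={2,3,4,5,6}: U {3,4,5,6}->{3,4,5}; V {2,3,4,5,6}->{4,5,6}
Constraint 3 (W < Z) on D(W)={2,5,6} D(Z)={2,4,5}: W {2,5,6}->{2}; Z {2,4,5}->{4,5}
Constraint 4 (U < Z) on D(U)={3,4,5} D(Z)={4,5}: U {3,4,5}->{3,4}
So after constraint 4: D(U) = {3,4}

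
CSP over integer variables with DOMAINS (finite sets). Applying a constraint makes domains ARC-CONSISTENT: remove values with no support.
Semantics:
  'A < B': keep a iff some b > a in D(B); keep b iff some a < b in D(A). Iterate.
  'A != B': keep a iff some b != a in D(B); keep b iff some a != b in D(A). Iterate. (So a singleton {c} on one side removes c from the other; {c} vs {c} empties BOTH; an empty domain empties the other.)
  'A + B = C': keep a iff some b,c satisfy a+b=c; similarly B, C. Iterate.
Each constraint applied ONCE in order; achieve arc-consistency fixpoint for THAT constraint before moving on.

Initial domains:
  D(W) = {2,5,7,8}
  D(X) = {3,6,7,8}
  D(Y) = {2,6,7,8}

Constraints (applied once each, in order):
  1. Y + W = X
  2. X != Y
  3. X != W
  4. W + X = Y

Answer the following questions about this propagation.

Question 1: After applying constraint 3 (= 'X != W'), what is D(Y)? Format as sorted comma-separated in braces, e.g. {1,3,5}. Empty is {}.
Answer: {2,6}

Derivation:
Constraint 1 (Y + W = X) on D(Y)={2,6,7,8} D(W)={2,5,7,8} D(X)={3,6,7,8}: Y {2,6,7,8}->{2,6}; W {2,5,7,8}->{2,5}; X {3,6,7,8}->{7,8}
Constraint 2 (X != Y) on D(X)={7,8} D(Y)={2,6}: no change
Constraint 3 (X != W) on D(X)={7,8} D(W)={2,5}: no change
So after constraint 3: D(Y) = {2,6}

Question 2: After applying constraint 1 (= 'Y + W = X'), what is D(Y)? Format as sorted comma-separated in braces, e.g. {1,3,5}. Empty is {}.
Answer: {2,6}

Derivation:
Constraint 1 (Y + W = X) on D(Y)={2,6,7,8} D(W)={2,5,7,8} D(X)={3,6,7,8}: Y {2,6,7,8}->{2,6}; W {2,5,7,8}->{2,5}; X {3,6,7,8}->{7,8}
So after constraint 1: D(Y) = {2,6}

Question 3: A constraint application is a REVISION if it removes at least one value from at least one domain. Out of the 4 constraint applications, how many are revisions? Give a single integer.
Constraint 1 (Y + W = X) on D(Y)={2,6,7,8} D(W)={2,5,7,8} D(X)={3,6,7,8}: Y {2,6,7,8}->{2,6}; W {2,5,7,8}->{2,5}; X {3,6,7,8}->{7,8} => REVISION
Constraint 2 (X != Y) on D(X)={7,8} D(Y)={2,6}: no change => not a revision
Constraint 3 (X != W) on D(X)={7,8} D(W)={2,5}: no change => not a revision
Constraint 4 (W + X = Y) on D(W)={2,5} D(X)={7,8} D(Y)={2,6}: W {2,5}->{}; X {7,8}->{}; Y {2,6}->{} => REVISION
Total revisions = 2

Answer: 2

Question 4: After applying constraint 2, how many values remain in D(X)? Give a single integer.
Constraint 1 (Y + W = X) on D(Y)={2,6,7,8} D(W)={2,5,7,8} D(X)={3,6,7,8}: Y {2,6,7,8}->{2,6}; W {2,5,7,8}->{2,5}; X {3,6,7,8}->{7,8}
Constraint 2 (X != Y) on D(X)={7,8} D(Y)={2,6}: no change
So after constraint 2: D(X)={7,8}, size = 2

Answer: 2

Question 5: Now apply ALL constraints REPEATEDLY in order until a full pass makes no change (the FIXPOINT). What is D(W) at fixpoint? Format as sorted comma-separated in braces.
Answer: {}

Derivation:
pass 0 (initial): D(W)={2,5,7,8}
pass 1: W {2,5,7,8}->{}; X {3,6,7,8}->{}; Y {2,6,7,8}->{}
pass 2: no change
Fixpoint after 2 passes: D(W) = {}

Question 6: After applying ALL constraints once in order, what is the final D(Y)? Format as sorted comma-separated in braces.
Answer: {}

Derivation:
Constraint 1 (Y + W = X) on D(Y)={2,6,7,8} D(W)={2,5,7,8} D(X)={3,6,7,8}: Y {2,6,7,8}->{2,6}; W {2,5,7,8}->{2,5}; X {3,6,7,8}->{7,8}
Constraint 2 (X != Y) on D(X)={7,8} D(Y)={2,6}: no change
Constraint 3 (X != W) on D(X)={7,8} D(W)={2,5}: no change
Constraint 4 (W + X = Y) on D(W)={2,5} D(X)={7,8} D(Y)={2,6}: W {2,5}->{}; X {7,8}->{}; Y {2,6}->{}
So after all 4 constraints: D(Y) = {}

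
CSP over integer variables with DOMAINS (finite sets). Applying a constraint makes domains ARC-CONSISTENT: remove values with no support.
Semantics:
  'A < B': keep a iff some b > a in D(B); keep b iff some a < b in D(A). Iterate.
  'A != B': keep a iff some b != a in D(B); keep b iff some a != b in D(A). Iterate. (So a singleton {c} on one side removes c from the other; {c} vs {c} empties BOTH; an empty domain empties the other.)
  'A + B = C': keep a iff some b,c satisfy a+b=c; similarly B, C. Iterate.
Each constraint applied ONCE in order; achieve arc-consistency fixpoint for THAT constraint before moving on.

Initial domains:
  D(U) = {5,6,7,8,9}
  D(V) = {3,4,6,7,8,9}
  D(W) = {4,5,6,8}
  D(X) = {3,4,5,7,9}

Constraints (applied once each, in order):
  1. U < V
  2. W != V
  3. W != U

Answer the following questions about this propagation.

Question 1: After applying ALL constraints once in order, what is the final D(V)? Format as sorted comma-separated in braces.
Constraint 1 (U < V) on D(U)={5,6,7,8,9} D(V)={3,4,6,7,8,9}: U {5,6,7,8,9}->{5,6,7,8}; V {3,4,6,7,8,9}->{6,7,8,9}
Constraint 2 (W != V) on D(W)={4,5,6,8} D(V)={6,7,8,9}: no change
Constraint 3 (W != U) on D(W)={4,5,6,8} D(U)={5,6,7,8}: no change
So after all 3 constraints: D(V) = {6,7,8,9}

Answer: {6,7,8,9}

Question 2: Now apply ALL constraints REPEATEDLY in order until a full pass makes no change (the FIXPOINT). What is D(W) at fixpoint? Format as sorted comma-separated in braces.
pass 0 (initial): D(W)={4,5,6,8}
pass 1: U {5,6,7,8,9}->{5,6,7,8}; V {3,4,6,7,8,9}->{6,7,8,9}
pass 2: no change
Fixpoint after 2 passes: D(W) = {4,5,6,8}

Answer: {4,5,6,8}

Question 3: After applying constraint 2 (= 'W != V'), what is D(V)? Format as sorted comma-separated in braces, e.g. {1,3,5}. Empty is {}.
Constraint 1 (U < V) on D(U)={5,6,7,8,9} D(V)={3,4,6,7,8,9}: U {5,6,7,8,9}->{5,6,7,8}; V {3,4,6,7,8,9}->{6,7,8,9}
Constraint 2 (W != V) on D(W)={4,5,6,8} D(V)={6,7,8,9}: no change
So after constraint 2: D(V) = {6,7,8,9}

Answer: {6,7,8,9}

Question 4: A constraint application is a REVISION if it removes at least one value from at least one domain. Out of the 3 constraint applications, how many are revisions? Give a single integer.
Answer: 1

Derivation:
Constraint 1 (U < V) on D(U)={5,6,7,8,9} D(V)={3,4,6,7,8,9}: U {5,6,7,8,9}->{5,6,7,8}; V {3,4,6,7,8,9}->{6,7,8,9} => REVISION
Constraint 2 (W != V) on D(W)={4,5,6,8} D(V)={6,7,8,9}: no change => not a revision
Constraint 3 (W != U) on D(W)={4,5,6,8} D(U)={5,6,7,8}: no change => not a revision
Total revisions = 1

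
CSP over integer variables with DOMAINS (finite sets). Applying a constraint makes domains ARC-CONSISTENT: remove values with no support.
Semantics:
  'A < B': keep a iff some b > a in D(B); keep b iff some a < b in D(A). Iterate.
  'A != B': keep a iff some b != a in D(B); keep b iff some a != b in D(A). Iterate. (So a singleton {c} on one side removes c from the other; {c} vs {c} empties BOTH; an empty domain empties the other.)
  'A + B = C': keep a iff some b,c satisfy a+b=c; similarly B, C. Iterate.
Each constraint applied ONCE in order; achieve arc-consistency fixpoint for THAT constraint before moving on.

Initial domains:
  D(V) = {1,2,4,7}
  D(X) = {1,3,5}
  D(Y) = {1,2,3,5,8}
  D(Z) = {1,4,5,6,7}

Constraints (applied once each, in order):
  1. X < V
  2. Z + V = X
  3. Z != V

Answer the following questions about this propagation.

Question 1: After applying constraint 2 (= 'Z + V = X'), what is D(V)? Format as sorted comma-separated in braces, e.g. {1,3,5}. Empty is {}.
Answer: {2,4}

Derivation:
Constraint 1 (X < V) on D(X)={1,3,5} D(V)={1,2,4,7}: V {1,2,4,7}->{2,4,7}
Constraint 2 (Z + V = X) on D(Z)={1,4,5,6,7} D(V)={2,4,7} D(X)={1,3,5}: Z {1,4,5,6,7}->{1}; V {2,4,7}->{2,4}; X {1,3,5}->{3,5}
So after constraint 2: D(V) = {2,4}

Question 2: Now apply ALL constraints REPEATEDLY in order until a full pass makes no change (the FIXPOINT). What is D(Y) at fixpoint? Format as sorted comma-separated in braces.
Answer: {1,2,3,5,8}

Derivation:
pass 0 (initial): D(Y)={1,2,3,5,8}
pass 1: V {1,2,4,7}->{2,4}; X {1,3,5}->{3,5}; Z {1,4,5,6,7}->{1}
pass 2: V {2,4}->{}; X {3,5}->{}; Z {1}->{}
pass 3: no change
Fixpoint after 3 passes: D(Y) = {1,2,3,5,8}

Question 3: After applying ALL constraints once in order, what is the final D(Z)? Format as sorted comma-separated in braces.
Constraint 1 (X < V) on D(X)={1,3,5} D(V)={1,2,4,7}: V {1,2,4,7}->{2,4,7}
Constraint 2 (Z + V = X) on D(Z)={1,4,5,6,7} D(V)={2,4,7} D(X)={1,3,5}: Z {1,4,5,6,7}->{1}; V {2,4,7}->{2,4}; X {1,3,5}->{3,5}
Constraint 3 (Z != V) on D(Z)={1} D(V)={2,4}: no change
So after all 3 constraints: D(Z) = {1}

Answer: {1}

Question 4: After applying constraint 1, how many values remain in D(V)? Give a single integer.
Constraint 1 (X < V) on D(X)={1,3,5} D(V)={1,2,4,7}: V {1,2,4,7}->{2,4,7}
So after constraint 1: D(V)={2,4,7}, size = 3

Answer: 3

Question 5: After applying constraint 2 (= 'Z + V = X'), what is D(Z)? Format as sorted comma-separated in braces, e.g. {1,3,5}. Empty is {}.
Answer: {1}

Derivation:
Constraint 1 (X < V) on D(X)={1,3,5} D(V)={1,2,4,7}: V {1,2,4,7}->{2,4,7}
Constraint 2 (Z + V = X) on D(Z)={1,4,5,6,7} D(V)={2,4,7} D(X)={1,3,5}: Z {1,4,5,6,7}->{1}; V {2,4,7}->{2,4}; X {1,3,5}->{3,5}
So after constraint 2: D(Z) = {1}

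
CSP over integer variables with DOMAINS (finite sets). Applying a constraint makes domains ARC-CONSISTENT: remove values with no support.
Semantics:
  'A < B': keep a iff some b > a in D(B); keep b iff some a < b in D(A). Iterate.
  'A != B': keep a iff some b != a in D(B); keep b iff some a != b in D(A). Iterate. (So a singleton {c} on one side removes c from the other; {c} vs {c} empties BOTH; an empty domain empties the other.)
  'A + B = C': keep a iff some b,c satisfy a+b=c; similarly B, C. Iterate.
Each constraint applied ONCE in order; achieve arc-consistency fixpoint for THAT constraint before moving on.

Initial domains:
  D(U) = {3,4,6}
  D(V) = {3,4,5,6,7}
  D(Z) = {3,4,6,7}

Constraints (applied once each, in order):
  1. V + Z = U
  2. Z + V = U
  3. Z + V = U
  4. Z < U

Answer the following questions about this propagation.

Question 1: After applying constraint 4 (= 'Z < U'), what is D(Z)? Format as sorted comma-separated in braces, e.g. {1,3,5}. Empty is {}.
Constraint 1 (V + Z = U) on D(V)={3,4,5,6,7} D(Z)={3,4,6,7} D(U)={3,4,6}: V {3,4,5,6,7}->{3}; Z {3,4,6,7}->{3}; U {3,4,6}->{6}
Constraint 2 (Z + V = U) on D(Z)={3} D(V)={3} D(U)={6}: no change
Constraint 3 (Z + V = U) on D(Z)={3} D(V)={3} D(U)={6}: no change
Constraint 4 (Z < U) on D(Z)={3} D(U)={6}: no change
So after constraint 4: D(Z) = {3}

Answer: {3}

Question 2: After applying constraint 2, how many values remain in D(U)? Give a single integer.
Answer: 1

Derivation:
Constraint 1 (V + Z = U) on D(V)={3,4,5,6,7} D(Z)={3,4,6,7} D(U)={3,4,6}: V {3,4,5,6,7}->{3}; Z {3,4,6,7}->{3}; U {3,4,6}->{6}
Constraint 2 (Z + V = U) on D(Z)={3} D(V)={3} D(U)={6}: no change
So after constraint 2: D(U)={6}, size = 1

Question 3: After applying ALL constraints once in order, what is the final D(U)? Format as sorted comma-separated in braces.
Constraint 1 (V + Z = U) on D(V)={3,4,5,6,7} D(Z)={3,4,6,7} D(U)={3,4,6}: V {3,4,5,6,7}->{3}; Z {3,4,6,7}->{3}; U {3,4,6}->{6}
Constraint 2 (Z + V = U) on D(Z)={3} D(V)={3} D(U)={6}: no change
Constraint 3 (Z + V = U) on D(Z)={3} D(V)={3} D(U)={6}: no change
Constraint 4 (Z < U) on D(Z)={3} D(U)={6}: no change
So after all 4 constraints: D(U) = {6}

Answer: {6}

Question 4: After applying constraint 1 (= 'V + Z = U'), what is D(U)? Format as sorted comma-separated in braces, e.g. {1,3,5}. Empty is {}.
Answer: {6}

Derivation:
Constraint 1 (V + Z = U) on D(V)={3,4,5,6,7} D(Z)={3,4,6,7} D(U)={3,4,6}: V {3,4,5,6,7}->{3}; Z {3,4,6,7}->{3}; U {3,4,6}->{6}
So after constraint 1: D(U) = {6}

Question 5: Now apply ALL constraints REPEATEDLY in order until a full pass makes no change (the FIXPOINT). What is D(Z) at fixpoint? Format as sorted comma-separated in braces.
Answer: {3}

Derivation:
pass 0 (initial): D(Z)={3,4,6,7}
pass 1: U {3,4,6}->{6}; V {3,4,5,6,7}->{3}; Z {3,4,6,7}->{3}
pass 2: no change
Fixpoint after 2 passes: D(Z) = {3}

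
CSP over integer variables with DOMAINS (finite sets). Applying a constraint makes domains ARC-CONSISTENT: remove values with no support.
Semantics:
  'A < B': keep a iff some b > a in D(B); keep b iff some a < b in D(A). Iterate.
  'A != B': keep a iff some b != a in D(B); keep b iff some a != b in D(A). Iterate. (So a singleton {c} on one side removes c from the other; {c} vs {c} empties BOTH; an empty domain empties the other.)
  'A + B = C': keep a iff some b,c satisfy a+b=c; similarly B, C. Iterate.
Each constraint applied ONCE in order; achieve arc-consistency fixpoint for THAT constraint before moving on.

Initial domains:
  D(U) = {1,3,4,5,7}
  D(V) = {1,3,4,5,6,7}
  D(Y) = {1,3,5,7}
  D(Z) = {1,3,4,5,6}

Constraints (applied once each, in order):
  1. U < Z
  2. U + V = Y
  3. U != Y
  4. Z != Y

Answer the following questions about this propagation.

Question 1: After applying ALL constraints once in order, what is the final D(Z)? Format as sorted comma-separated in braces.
Constraint 1 (U < Z) on D(U)={1,3,4,5,7} D(Z)={1,3,4,5,6}: U {1,3,4,5,7}->{1,3,4,5}; Z {1,3,4,5,6}->{3,4,5,6}
Constraint 2 (U + V = Y) on D(U)={1,3,4,5} D(V)={1,3,4,5,6,7} D(Y)={1,3,5,7}: U {1,3,4,5}->{1,3,4}; V {1,3,4,5,6,7}->{1,3,4,6}; Y {1,3,5,7}->{5,7}
Constraint 3 (U != Y) on D(U)={1,3,4} D(Y)={5,7}: no change
Constraint 4 (Z != Y) on D(Z)={3,4,5,6} D(Y)={5,7}: no change
So after all 4 constraints: D(Z) = {3,4,5,6}

Answer: {3,4,5,6}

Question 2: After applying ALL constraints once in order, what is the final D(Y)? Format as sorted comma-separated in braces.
Answer: {5,7}

Derivation:
Constraint 1 (U < Z) on D(U)={1,3,4,5,7} D(Z)={1,3,4,5,6}: U {1,3,4,5,7}->{1,3,4,5}; Z {1,3,4,5,6}->{3,4,5,6}
Constraint 2 (U + V = Y) on D(U)={1,3,4,5} D(V)={1,3,4,5,6,7} D(Y)={1,3,5,7}: U {1,3,4,5}->{1,3,4}; V {1,3,4,5,6,7}->{1,3,4,6}; Y {1,3,5,7}->{5,7}
Constraint 3 (U != Y) on D(U)={1,3,4} D(Y)={5,7}: no change
Constraint 4 (Z != Y) on D(Z)={3,4,5,6} D(Y)={5,7}: no change
So after all 4 constraints: D(Y) = {5,7}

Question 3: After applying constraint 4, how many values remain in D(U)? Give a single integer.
Answer: 3

Derivation:
Constraint 1 (U < Z) on D(U)={1,3,4,5,7} D(Z)={1,3,4,5,6}: U {1,3,4,5,7}->{1,3,4,5}; Z {1,3,4,5,6}->{3,4,5,6}
Constraint 2 (U + V = Y) on D(U)={1,3,4,5} D(V)={1,3,4,5,6,7} D(Y)={1,3,5,7}: U {1,3,4,5}->{1,3,4}; V {1,3,4,5,6,7}->{1,3,4,6}; Y {1,3,5,7}->{5,7}
Constraint 3 (U != Y) on D(U)={1,3,4} D(Y)={5,7}: no change
Constraint 4 (Z != Y) on D(Z)={3,4,5,6} D(Y)={5,7}: no change
So after constraint 4: D(U)={1,3,4}, size = 3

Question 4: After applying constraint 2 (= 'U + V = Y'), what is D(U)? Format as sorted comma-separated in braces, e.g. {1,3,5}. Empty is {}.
Constraint 1 (U < Z) on D(U)={1,3,4,5,7} D(Z)={1,3,4,5,6}: U {1,3,4,5,7}->{1,3,4,5}; Z {1,3,4,5,6}->{3,4,5,6}
Constraint 2 (U + V = Y) on D(U)={1,3,4,5} D(V)={1,3,4,5,6,7} D(Y)={1,3,5,7}: U {1,3,4,5}->{1,3,4}; V {1,3,4,5,6,7}->{1,3,4,6}; Y {1,3,5,7}->{5,7}
So after constraint 2: D(U) = {1,3,4}

Answer: {1,3,4}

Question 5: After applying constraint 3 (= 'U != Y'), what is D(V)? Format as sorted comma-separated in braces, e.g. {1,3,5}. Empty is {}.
Constraint 1 (U < Z) on D(U)={1,3,4,5,7} D(Z)={1,3,4,5,6}: U {1,3,4,5,7}->{1,3,4,5}; Z {1,3,4,5,6}->{3,4,5,6}
Constraint 2 (U + V = Y) on D(U)={1,3,4,5} D(V)={1,3,4,5,6,7} D(Y)={1,3,5,7}: U {1,3,4,5}->{1,3,4}; V {1,3,4,5,6,7}->{1,3,4,6}; Y {1,3,5,7}->{5,7}
Constraint 3 (U != Y) on D(U)={1,3,4} D(Y)={5,7}: no change
So after constraint 3: D(V) = {1,3,4,6}

Answer: {1,3,4,6}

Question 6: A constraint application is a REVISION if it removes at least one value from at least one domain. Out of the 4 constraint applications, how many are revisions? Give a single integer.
Answer: 2

Derivation:
Constraint 1 (U < Z) on D(U)={1,3,4,5,7} D(Z)={1,3,4,5,6}: U {1,3,4,5,7}->{1,3,4,5}; Z {1,3,4,5,6}->{3,4,5,6} => REVISION
Constraint 2 (U + V = Y) on D(U)={1,3,4,5} D(V)={1,3,4,5,6,7} D(Y)={1,3,5,7}: U {1,3,4,5}->{1,3,4}; V {1,3,4,5,6,7}->{1,3,4,6}; Y {1,3,5,7}->{5,7} => REVISION
Constraint 3 (U != Y) on D(U)={1,3,4} D(Y)={5,7}: no change => not a revision
Constraint 4 (Z != Y) on D(Z)={3,4,5,6} D(Y)={5,7}: no change => not a revision
Total revisions = 2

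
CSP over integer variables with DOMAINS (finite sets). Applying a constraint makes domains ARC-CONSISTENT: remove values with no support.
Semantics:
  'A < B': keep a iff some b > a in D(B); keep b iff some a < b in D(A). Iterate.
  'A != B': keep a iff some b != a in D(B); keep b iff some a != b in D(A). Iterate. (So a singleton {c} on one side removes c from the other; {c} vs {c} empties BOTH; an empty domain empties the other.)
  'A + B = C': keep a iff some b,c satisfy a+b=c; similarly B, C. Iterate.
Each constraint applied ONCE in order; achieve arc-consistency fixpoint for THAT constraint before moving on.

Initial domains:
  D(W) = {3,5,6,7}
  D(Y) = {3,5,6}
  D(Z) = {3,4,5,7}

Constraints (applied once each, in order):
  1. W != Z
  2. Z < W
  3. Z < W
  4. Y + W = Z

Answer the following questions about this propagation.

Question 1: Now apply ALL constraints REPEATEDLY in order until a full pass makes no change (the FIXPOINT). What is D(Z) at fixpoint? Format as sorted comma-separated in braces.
Answer: {}

Derivation:
pass 0 (initial): D(Z)={3,4,5,7}
pass 1: W {3,5,6,7}->{}; Y {3,5,6}->{}; Z {3,4,5,7}->{}
pass 2: no change
Fixpoint after 2 passes: D(Z) = {}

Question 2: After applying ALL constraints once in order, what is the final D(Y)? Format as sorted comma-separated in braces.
Constraint 1 (W != Z) on D(W)={3,5,6,7} D(Z)={3,4,5,7}: no change
Constraint 2 (Z < W) on D(Z)={3,4,5,7} D(W)={3,5,6,7}: Z {3,4,5,7}->{3,4,5}; W {3,5,6,7}->{5,6,7}
Constraint 3 (Z < W) on D(Z)={3,4,5} D(W)={5,6,7}: no change
Constraint 4 (Y + W = Z) on D(Y)={3,5,6} D(W)={5,6,7} D(Z)={3,4,5}: Y {3,5,6}->{}; W {5,6,7}->{}; Z {3,4,5}->{}
So after all 4 constraints: D(Y) = {}

Answer: {}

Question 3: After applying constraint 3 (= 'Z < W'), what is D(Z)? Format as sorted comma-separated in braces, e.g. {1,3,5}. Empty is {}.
Constraint 1 (W != Z) on D(W)={3,5,6,7} D(Z)={3,4,5,7}: no change
Constraint 2 (Z < W) on D(Z)={3,4,5,7} D(W)={3,5,6,7}: Z {3,4,5,7}->{3,4,5}; W {3,5,6,7}->{5,6,7}
Constraint 3 (Z < W) on D(Z)={3,4,5} D(W)={5,6,7}: no change
So after constraint 3: D(Z) = {3,4,5}

Answer: {3,4,5}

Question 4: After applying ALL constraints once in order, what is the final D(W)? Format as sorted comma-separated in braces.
Answer: {}

Derivation:
Constraint 1 (W != Z) on D(W)={3,5,6,7} D(Z)={3,4,5,7}: no change
Constraint 2 (Z < W) on D(Z)={3,4,5,7} D(W)={3,5,6,7}: Z {3,4,5,7}->{3,4,5}; W {3,5,6,7}->{5,6,7}
Constraint 3 (Z < W) on D(Z)={3,4,5} D(W)={5,6,7}: no change
Constraint 4 (Y + W = Z) on D(Y)={3,5,6} D(W)={5,6,7} D(Z)={3,4,5}: Y {3,5,6}->{}; W {5,6,7}->{}; Z {3,4,5}->{}
So after all 4 constraints: D(W) = {}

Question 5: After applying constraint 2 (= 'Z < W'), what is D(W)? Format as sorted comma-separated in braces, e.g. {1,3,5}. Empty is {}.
Constraint 1 (W != Z) on D(W)={3,5,6,7} D(Z)={3,4,5,7}: no change
Constraint 2 (Z < W) on D(Z)={3,4,5,7} D(W)={3,5,6,7}: Z {3,4,5,7}->{3,4,5}; W {3,5,6,7}->{5,6,7}
So after constraint 2: D(W) = {5,6,7}

Answer: {5,6,7}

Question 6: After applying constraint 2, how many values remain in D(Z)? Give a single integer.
Answer: 3

Derivation:
Constraint 1 (W != Z) on D(W)={3,5,6,7} D(Z)={3,4,5,7}: no change
Constraint 2 (Z < W) on D(Z)={3,4,5,7} D(W)={3,5,6,7}: Z {3,4,5,7}->{3,4,5}; W {3,5,6,7}->{5,6,7}
So after constraint 2: D(Z)={3,4,5}, size = 3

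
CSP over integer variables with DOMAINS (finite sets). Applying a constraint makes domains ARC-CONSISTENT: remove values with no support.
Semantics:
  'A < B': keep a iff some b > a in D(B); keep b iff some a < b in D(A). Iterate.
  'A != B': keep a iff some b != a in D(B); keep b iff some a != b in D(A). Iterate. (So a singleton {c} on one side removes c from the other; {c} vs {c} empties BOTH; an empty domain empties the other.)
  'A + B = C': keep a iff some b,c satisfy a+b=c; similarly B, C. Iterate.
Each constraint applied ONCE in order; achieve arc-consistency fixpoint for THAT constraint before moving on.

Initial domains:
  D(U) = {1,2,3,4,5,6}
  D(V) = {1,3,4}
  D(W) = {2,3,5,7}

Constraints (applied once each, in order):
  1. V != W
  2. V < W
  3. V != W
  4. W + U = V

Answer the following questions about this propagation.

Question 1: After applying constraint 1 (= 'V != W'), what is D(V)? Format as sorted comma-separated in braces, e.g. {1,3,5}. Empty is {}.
Answer: {1,3,4}

Derivation:
Constraint 1 (V != W) on D(V)={1,3,4} D(W)={2,3,5,7}: no change
So after constraint 1: D(V) = {1,3,4}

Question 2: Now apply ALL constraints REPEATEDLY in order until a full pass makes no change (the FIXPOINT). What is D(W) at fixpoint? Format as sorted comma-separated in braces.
pass 0 (initial): D(W)={2,3,5,7}
pass 1: U {1,2,3,4,5,6}->{1,2}; V {1,3,4}->{3,4}; W {2,3,5,7}->{2,3}
pass 2: U {1,2}->{}; V {3,4}->{}; W {2,3}->{}
pass 3: no change
Fixpoint after 3 passes: D(W) = {}

Answer: {}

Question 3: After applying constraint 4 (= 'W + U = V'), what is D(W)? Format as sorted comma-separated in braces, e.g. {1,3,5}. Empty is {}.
Constraint 1 (V != W) on D(V)={1,3,4} D(W)={2,3,5,7}: no change
Constraint 2 (V < W) on D(V)={1,3,4} D(W)={2,3,5,7}: no change
Constraint 3 (V != W) on D(V)={1,3,4} D(W)={2,3,5,7}: no change
Constraint 4 (W + U = V) on D(W)={2,3,5,7} D(U)={1,2,3,4,5,6} D(V)={1,3,4}: W {2,3,5,7}->{2,3}; U {1,2,3,4,5,6}->{1,2}; V {1,3,4}->{3,4}
So after constraint 4: D(W) = {2,3}

Answer: {2,3}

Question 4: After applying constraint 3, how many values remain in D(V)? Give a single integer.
Answer: 3

Derivation:
Constraint 1 (V != W) on D(V)={1,3,4} D(W)={2,3,5,7}: no change
Constraint 2 (V < W) on D(V)={1,3,4} D(W)={2,3,5,7}: no change
Constraint 3 (V != W) on D(V)={1,3,4} D(W)={2,3,5,7}: no change
So after constraint 3: D(V)={1,3,4}, size = 3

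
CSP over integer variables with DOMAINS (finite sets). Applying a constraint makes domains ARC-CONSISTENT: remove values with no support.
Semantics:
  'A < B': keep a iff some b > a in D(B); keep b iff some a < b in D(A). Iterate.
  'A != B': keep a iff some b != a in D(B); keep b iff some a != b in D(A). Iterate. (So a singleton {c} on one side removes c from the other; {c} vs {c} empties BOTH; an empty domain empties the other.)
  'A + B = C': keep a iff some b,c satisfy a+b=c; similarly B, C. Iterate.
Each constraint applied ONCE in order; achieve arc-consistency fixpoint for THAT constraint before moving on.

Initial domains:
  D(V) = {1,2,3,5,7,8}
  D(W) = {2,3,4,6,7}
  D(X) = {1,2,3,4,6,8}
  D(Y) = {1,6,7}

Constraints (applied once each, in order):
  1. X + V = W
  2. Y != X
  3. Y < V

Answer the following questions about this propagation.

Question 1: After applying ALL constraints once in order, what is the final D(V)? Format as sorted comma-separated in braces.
Constraint 1 (X + V = W) on D(X)={1,2,3,4,6,8} D(V)={1,2,3,5,7,8} D(W)={2,3,4,6,7}: X {1,2,3,4,6,8}->{1,2,3,4,6}; V {1,2,3,5,7,8}->{1,2,3,5}
Constraint 2 (Y != X) on D(Y)={1,6,7} D(X)={1,2,3,4,6}: no change
Constraint 3 (Y < V) on D(Y)={1,6,7} D(V)={1,2,3,5}: Y {1,6,7}->{1}; V {1,2,3,5}->{2,3,5}
So after all 3 constraints: D(V) = {2,3,5}

Answer: {2,3,5}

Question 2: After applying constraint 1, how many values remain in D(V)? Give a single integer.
Constraint 1 (X + V = W) on D(X)={1,2,3,4,6,8} D(V)={1,2,3,5,7,8} D(W)={2,3,4,6,7}: X {1,2,3,4,6,8}->{1,2,3,4,6}; V {1,2,3,5,7,8}->{1,2,3,5}
So after constraint 1: D(V)={1,2,3,5}, size = 4

Answer: 4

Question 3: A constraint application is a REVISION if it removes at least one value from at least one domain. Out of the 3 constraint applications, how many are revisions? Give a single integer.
Constraint 1 (X + V = W) on D(X)={1,2,3,4,6,8} D(V)={1,2,3,5,7,8} D(W)={2,3,4,6,7}: X {1,2,3,4,6,8}->{1,2,3,4,6}; V {1,2,3,5,7,8}->{1,2,3,5} => REVISION
Constraint 2 (Y != X) on D(Y)={1,6,7} D(X)={1,2,3,4,6}: no change => not a revision
Constraint 3 (Y < V) on D(Y)={1,6,7} D(V)={1,2,3,5}: Y {1,6,7}->{1}; V {1,2,3,5}->{2,3,5} => REVISION
Total revisions = 2

Answer: 2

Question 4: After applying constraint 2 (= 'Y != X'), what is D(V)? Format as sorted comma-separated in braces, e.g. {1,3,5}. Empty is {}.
Answer: {1,2,3,5}

Derivation:
Constraint 1 (X + V = W) on D(X)={1,2,3,4,6,8} D(V)={1,2,3,5,7,8} D(W)={2,3,4,6,7}: X {1,2,3,4,6,8}->{1,2,3,4,6}; V {1,2,3,5,7,8}->{1,2,3,5}
Constraint 2 (Y != X) on D(Y)={1,6,7} D(X)={1,2,3,4,6}: no change
So after constraint 2: D(V) = {1,2,3,5}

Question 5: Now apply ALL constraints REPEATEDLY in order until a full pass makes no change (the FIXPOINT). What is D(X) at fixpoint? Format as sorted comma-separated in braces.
Answer: {2,3,4}

Derivation:
pass 0 (initial): D(X)={1,2,3,4,6,8}
pass 1: V {1,2,3,5,7,8}->{2,3,5}; X {1,2,3,4,6,8}->{1,2,3,4,6}; Y {1,6,7}->{1}
pass 2: W {2,3,4,6,7}->{3,4,6,7}; X {1,2,3,4,6}->{2,3,4}
pass 3: W {3,4,6,7}->{4,6,7}
pass 4: no change
Fixpoint after 4 passes: D(X) = {2,3,4}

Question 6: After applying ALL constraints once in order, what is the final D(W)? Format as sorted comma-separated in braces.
Answer: {2,3,4,6,7}

Derivation:
Constraint 1 (X + V = W) on D(X)={1,2,3,4,6,8} D(V)={1,2,3,5,7,8} D(W)={2,3,4,6,7}: X {1,2,3,4,6,8}->{1,2,3,4,6}; V {1,2,3,5,7,8}->{1,2,3,5}
Constraint 2 (Y != X) on D(Y)={1,6,7} D(X)={1,2,3,4,6}: no change
Constraint 3 (Y < V) on D(Y)={1,6,7} D(V)={1,2,3,5}: Y {1,6,7}->{1}; V {1,2,3,5}->{2,3,5}
So after all 3 constraints: D(W) = {2,3,4,6,7}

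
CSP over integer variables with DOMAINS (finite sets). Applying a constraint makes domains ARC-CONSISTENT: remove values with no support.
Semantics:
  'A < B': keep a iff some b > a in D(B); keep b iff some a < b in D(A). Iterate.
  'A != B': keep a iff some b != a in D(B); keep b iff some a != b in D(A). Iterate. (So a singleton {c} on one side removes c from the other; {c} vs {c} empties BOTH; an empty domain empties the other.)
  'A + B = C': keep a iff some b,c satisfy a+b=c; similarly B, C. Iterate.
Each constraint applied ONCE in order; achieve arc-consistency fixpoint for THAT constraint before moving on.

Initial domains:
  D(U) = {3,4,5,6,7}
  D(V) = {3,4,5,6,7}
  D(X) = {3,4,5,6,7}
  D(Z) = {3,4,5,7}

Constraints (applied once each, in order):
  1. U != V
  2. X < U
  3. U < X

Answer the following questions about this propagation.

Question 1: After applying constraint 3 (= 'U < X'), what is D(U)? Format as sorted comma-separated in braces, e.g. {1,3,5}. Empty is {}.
Constraint 1 (U != V) on D(U)={3,4,5,6,7} D(V)={3,4,5,6,7}: no change
Constraint 2 (X < U) on D(X)={3,4,5,6,7} D(U)={3,4,5,6,7}: X {3,4,5,6,7}->{3,4,5,6}; U {3,4,5,6,7}->{4,5,6,7}
Constraint 3 (U < X) on D(U)={4,5,6,7} D(X)={3,4,5,6}: U {4,5,6,7}->{4,5}; X {3,4,5,6}->{5,6}
So after constraint 3: D(U) = {4,5}

Answer: {4,5}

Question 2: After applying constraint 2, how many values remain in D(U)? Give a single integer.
Constraint 1 (U != V) on D(U)={3,4,5,6,7} D(V)={3,4,5,6,7}: no change
Constraint 2 (X < U) on D(X)={3,4,5,6,7} D(U)={3,4,5,6,7}: X {3,4,5,6,7}->{3,4,5,6}; U {3,4,5,6,7}->{4,5,6,7}
So after constraint 2: D(U)={4,5,6,7}, size = 4

Answer: 4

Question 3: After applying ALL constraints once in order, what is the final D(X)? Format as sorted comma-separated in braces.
Answer: {5,6}

Derivation:
Constraint 1 (U != V) on D(U)={3,4,5,6,7} D(V)={3,4,5,6,7}: no change
Constraint 2 (X < U) on D(X)={3,4,5,6,7} D(U)={3,4,5,6,7}: X {3,4,5,6,7}->{3,4,5,6}; U {3,4,5,6,7}->{4,5,6,7}
Constraint 3 (U < X) on D(U)={4,5,6,7} D(X)={3,4,5,6}: U {4,5,6,7}->{4,5}; X {3,4,5,6}->{5,6}
So after all 3 constraints: D(X) = {5,6}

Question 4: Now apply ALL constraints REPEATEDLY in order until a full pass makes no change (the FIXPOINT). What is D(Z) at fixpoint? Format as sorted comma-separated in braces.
Answer: {3,4,5,7}

Derivation:
pass 0 (initial): D(Z)={3,4,5,7}
pass 1: U {3,4,5,6,7}->{4,5}; X {3,4,5,6,7}->{5,6}
pass 2: U {4,5}->{}; X {5,6}->{}
pass 3: V {3,4,5,6,7}->{}
pass 4: no change
Fixpoint after 4 passes: D(Z) = {3,4,5,7}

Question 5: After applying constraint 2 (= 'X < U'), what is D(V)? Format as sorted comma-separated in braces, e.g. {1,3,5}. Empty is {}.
Answer: {3,4,5,6,7}

Derivation:
Constraint 1 (U != V) on D(U)={3,4,5,6,7} D(V)={3,4,5,6,7}: no change
Constraint 2 (X < U) on D(X)={3,4,5,6,7} D(U)={3,4,5,6,7}: X {3,4,5,6,7}->{3,4,5,6}; U {3,4,5,6,7}->{4,5,6,7}
So after constraint 2: D(V) = {3,4,5,6,7}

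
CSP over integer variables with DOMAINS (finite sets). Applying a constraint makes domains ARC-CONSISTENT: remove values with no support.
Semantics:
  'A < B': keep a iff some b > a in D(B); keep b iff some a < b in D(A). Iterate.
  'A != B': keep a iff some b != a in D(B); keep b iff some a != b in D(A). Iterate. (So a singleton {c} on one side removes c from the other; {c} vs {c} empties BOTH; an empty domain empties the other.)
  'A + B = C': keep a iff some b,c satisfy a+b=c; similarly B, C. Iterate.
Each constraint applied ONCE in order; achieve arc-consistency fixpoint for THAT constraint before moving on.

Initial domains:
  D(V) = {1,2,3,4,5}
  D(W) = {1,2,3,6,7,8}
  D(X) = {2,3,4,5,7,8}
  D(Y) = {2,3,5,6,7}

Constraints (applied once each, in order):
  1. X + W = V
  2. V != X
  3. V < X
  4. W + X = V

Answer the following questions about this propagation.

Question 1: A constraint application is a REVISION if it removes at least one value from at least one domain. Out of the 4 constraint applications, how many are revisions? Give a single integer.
Constraint 1 (X + W = V) on D(X)={2,3,4,5,7,8} D(W)={1,2,3,6,7,8} D(V)={1,2,3,4,5}: X {2,3,4,5,7,8}->{2,3,4}; W {1,2,3,6,7,8}->{1,2,3}; V {1,2,3,4,5}->{3,4,5} => REVISION
Constraint 2 (V != X) on D(V)={3,4,5} D(X)={2,3,4}: no change => not a revision
Constraint 3 (V < X) on D(V)={3,4,5} D(X)={2,3,4}: V {3,4,5}->{3}; X {2,3,4}->{4} => REVISION
Constraint 4 (W + X = V) on D(W)={1,2,3} D(X)={4} D(V)={3}: W {1,2,3}->{}; X {4}->{}; V {3}->{} => REVISION
Total revisions = 3

Answer: 3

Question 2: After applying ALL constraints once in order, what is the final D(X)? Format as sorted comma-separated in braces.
Answer: {}

Derivation:
Constraint 1 (X + W = V) on D(X)={2,3,4,5,7,8} D(W)={1,2,3,6,7,8} D(V)={1,2,3,4,5}: X {2,3,4,5,7,8}->{2,3,4}; W {1,2,3,6,7,8}->{1,2,3}; V {1,2,3,4,5}->{3,4,5}
Constraint 2 (V != X) on D(V)={3,4,5} D(X)={2,3,4}: no change
Constraint 3 (V < X) on D(V)={3,4,5} D(X)={2,3,4}: V {3,4,5}->{3}; X {2,3,4}->{4}
Constraint 4 (W + X = V) on D(W)={1,2,3} D(X)={4} D(V)={3}: W {1,2,3}->{}; X {4}->{}; V {3}->{}
So after all 4 constraints: D(X) = {}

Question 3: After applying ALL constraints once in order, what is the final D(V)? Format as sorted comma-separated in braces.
Constraint 1 (X + W = V) on D(X)={2,3,4,5,7,8} D(W)={1,2,3,6,7,8} D(V)={1,2,3,4,5}: X {2,3,4,5,7,8}->{2,3,4}; W {1,2,3,6,7,8}->{1,2,3}; V {1,2,3,4,5}->{3,4,5}
Constraint 2 (V != X) on D(V)={3,4,5} D(X)={2,3,4}: no change
Constraint 3 (V < X) on D(V)={3,4,5} D(X)={2,3,4}: V {3,4,5}->{3}; X {2,3,4}->{4}
Constraint 4 (W + X = V) on D(W)={1,2,3} D(X)={4} D(V)={3}: W {1,2,3}->{}; X {4}->{}; V {3}->{}
So after all 4 constraints: D(V) = {}

Answer: {}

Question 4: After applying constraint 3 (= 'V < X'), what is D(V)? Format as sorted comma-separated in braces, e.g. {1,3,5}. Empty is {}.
Answer: {3}

Derivation:
Constraint 1 (X + W = V) on D(X)={2,3,4,5,7,8} D(W)={1,2,3,6,7,8} D(V)={1,2,3,4,5}: X {2,3,4,5,7,8}->{2,3,4}; W {1,2,3,6,7,8}->{1,2,3}; V {1,2,3,4,5}->{3,4,5}
Constraint 2 (V != X) on D(V)={3,4,5} D(X)={2,3,4}: no change
Constraint 3 (V < X) on D(V)={3,4,5} D(X)={2,3,4}: V {3,4,5}->{3}; X {2,3,4}->{4}
So after constraint 3: D(V) = {3}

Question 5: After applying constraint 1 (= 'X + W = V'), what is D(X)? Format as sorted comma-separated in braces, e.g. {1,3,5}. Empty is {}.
Answer: {2,3,4}

Derivation:
Constraint 1 (X + W = V) on D(X)={2,3,4,5,7,8} D(W)={1,2,3,6,7,8} D(V)={1,2,3,4,5}: X {2,3,4,5,7,8}->{2,3,4}; W {1,2,3,6,7,8}->{1,2,3}; V {1,2,3,4,5}->{3,4,5}
So after constraint 1: D(X) = {2,3,4}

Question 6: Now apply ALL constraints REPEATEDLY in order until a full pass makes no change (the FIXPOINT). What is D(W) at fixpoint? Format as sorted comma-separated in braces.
pass 0 (initial): D(W)={1,2,3,6,7,8}
pass 1: V {1,2,3,4,5}->{}; W {1,2,3,6,7,8}->{}; X {2,3,4,5,7,8}->{}
pass 2: no change
Fixpoint after 2 passes: D(W) = {}

Answer: {}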